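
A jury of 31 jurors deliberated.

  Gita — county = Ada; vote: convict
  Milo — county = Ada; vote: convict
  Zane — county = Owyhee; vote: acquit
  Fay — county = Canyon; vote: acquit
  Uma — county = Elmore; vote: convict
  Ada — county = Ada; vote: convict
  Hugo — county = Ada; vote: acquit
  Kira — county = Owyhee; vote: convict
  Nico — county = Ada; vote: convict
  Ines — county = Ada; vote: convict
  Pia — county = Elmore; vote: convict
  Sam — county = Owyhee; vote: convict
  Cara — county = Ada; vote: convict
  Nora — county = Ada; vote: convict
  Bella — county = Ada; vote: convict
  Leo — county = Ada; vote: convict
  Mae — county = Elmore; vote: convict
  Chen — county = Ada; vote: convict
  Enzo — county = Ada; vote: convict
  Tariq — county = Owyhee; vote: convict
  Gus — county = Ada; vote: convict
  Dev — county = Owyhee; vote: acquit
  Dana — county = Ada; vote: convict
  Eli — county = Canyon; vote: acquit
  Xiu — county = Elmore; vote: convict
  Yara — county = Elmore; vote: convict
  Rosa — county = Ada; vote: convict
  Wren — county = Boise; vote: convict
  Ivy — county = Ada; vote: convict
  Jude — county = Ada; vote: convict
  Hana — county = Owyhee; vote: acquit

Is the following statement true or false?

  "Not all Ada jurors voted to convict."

True

Truth condition: A ⊄ B (|A ∖ B| ≥ 1).
|A| = 17, |A ∩ B| = 16, |A ∖ B| = 1.
So the statement is true.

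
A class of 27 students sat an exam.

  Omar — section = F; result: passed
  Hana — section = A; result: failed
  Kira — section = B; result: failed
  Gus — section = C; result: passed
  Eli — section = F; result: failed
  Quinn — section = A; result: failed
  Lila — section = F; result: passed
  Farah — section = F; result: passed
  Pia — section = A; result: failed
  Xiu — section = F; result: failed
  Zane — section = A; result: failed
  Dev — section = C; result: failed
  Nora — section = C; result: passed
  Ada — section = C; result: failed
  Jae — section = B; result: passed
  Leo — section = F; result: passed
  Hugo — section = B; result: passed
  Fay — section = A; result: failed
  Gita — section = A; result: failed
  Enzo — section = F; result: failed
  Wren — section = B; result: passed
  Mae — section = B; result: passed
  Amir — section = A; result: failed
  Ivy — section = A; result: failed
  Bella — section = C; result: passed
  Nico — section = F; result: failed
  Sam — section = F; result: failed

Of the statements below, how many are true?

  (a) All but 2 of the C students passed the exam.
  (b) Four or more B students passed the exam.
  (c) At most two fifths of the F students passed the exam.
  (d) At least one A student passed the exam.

(a) C: |A| = 5, |A ∩ B| = 3; needs |A ∖ B| = 2 — true.
(b) B: |A| = 5, |A ∩ B| = 4; needs |A ∩ B| ≥ 4 — true.
(c) F: |A| = 9, |A ∩ B| = 4; needs |A ∩ B| / |A| ≤ 2/5 — false.
(d) A: |A| = 8, |A ∩ B| = 0; needs A ∩ B ≠ ∅ (|A ∩ B| ≥ 1) — false.

2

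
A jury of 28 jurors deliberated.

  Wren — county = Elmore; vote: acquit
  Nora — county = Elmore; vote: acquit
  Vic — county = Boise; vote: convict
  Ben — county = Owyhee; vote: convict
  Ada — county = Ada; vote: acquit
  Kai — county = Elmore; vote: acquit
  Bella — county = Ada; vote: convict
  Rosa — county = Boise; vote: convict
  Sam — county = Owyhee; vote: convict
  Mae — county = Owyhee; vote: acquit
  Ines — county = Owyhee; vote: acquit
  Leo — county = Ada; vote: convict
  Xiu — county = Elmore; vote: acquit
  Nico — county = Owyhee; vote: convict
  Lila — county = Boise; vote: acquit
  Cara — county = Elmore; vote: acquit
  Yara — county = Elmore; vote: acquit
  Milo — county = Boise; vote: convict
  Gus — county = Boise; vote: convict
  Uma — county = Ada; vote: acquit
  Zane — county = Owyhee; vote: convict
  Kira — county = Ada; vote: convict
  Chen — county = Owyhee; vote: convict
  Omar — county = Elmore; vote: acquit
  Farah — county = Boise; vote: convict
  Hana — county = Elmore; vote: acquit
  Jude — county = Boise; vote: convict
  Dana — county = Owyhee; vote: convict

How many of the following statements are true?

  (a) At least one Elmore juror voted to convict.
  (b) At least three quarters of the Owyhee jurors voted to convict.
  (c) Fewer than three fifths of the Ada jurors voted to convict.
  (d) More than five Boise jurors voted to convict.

(a) Elmore: |A| = 8, |A ∩ B| = 0; needs A ∩ B ≠ ∅ (|A ∩ B| ≥ 1) — false.
(b) Owyhee: |A| = 8, |A ∩ B| = 6; needs |A ∩ B| / |A| ≥ 3/4 — true.
(c) Ada: |A| = 5, |A ∩ B| = 3; needs |A ∩ B| / |A| < 3/5 — false.
(d) Boise: |A| = 7, |A ∩ B| = 6; needs |A ∩ B| > 5 — true.

2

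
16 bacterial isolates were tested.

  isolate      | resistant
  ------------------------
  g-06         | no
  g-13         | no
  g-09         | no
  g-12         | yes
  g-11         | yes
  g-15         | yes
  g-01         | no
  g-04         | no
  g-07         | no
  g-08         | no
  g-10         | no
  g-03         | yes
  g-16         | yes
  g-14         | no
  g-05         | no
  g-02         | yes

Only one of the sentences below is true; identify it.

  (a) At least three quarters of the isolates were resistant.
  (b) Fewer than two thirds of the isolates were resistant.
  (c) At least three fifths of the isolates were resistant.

|A| = 16, |A ∩ B| = 6, |A ∖ B| = 10.
(a) requires |A ∩ B| / |A| ≥ 3/4: false.
(b) requires |A ∩ B| / |A| < 2/3: true.
(c) requires |A ∩ B| / |A| ≥ 3/5: false.

(b)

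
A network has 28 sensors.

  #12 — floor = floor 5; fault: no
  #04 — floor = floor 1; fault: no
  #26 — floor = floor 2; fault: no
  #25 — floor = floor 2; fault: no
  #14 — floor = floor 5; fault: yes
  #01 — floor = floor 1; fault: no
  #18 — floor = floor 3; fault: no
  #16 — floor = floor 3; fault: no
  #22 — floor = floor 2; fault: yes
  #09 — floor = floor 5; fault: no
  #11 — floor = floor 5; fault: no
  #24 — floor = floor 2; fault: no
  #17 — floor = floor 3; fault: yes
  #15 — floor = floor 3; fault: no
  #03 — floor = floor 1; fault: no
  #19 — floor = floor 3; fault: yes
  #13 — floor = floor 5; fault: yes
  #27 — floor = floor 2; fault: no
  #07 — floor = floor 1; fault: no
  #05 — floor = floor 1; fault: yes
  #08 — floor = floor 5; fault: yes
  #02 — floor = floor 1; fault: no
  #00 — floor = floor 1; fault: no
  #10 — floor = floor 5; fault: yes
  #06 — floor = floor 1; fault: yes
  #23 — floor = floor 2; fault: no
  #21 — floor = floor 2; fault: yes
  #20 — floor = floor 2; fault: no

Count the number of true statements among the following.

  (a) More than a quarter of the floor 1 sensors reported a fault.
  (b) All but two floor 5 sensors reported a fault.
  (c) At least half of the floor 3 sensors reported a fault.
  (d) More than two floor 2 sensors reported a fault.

(a) floor 1: |A| = 8, |A ∩ B| = 2; needs |A ∩ B| / |A| > 1/4 — false.
(b) floor 5: |A| = 7, |A ∩ B| = 4; needs |A ∖ B| = 2 — false.
(c) floor 3: |A| = 5, |A ∩ B| = 2; needs |A ∩ B| ≥ |A ∖ B| — false.
(d) floor 2: |A| = 8, |A ∩ B| = 2; needs |A ∩ B| > 2 — false.

0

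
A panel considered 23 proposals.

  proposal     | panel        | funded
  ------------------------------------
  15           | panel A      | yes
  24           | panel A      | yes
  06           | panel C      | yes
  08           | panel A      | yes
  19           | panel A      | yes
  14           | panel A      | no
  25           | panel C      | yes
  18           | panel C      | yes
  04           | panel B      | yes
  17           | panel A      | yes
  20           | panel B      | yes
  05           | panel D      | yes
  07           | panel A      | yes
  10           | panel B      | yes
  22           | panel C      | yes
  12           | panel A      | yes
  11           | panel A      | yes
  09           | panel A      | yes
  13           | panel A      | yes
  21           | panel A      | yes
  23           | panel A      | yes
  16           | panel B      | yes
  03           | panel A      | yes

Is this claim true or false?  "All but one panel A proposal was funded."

Truth condition: |A ∖ B| = 1.
A (the restrictor) = {15, 24, 08, 19, 14, 17, 07, 12, 11, 09, 13, 21, 23, 03}, |A| = 14.
A ∖ B = {14}, so |A ∖ B| = 1.
|A ∖ B| = 1, so the statement is true.

True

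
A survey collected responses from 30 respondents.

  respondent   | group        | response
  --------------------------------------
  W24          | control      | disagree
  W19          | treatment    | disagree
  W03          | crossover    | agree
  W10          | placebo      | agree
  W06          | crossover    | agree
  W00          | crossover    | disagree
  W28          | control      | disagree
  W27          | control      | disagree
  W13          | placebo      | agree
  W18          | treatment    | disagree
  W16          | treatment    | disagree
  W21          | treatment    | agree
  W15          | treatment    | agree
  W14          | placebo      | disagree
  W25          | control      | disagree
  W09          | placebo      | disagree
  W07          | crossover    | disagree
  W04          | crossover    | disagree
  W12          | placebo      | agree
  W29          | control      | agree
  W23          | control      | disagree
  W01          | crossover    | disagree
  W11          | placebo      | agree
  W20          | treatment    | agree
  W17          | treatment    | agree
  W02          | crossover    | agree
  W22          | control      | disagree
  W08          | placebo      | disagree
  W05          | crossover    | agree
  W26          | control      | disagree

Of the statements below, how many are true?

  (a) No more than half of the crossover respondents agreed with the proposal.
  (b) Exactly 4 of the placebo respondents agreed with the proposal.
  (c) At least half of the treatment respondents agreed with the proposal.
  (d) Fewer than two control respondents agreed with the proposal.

(a) crossover: |A| = 8, |A ∩ B| = 4; needs |A ∩ B| ≤ |A ∖ B| — true.
(b) placebo: |A| = 7, |A ∩ B| = 4; needs |A ∩ B| = 4 — true.
(c) treatment: |A| = 7, |A ∩ B| = 4; needs |A ∩ B| ≥ |A ∖ B| — true.
(d) control: |A| = 8, |A ∩ B| = 1; needs |A ∩ B| < 2 — true.

4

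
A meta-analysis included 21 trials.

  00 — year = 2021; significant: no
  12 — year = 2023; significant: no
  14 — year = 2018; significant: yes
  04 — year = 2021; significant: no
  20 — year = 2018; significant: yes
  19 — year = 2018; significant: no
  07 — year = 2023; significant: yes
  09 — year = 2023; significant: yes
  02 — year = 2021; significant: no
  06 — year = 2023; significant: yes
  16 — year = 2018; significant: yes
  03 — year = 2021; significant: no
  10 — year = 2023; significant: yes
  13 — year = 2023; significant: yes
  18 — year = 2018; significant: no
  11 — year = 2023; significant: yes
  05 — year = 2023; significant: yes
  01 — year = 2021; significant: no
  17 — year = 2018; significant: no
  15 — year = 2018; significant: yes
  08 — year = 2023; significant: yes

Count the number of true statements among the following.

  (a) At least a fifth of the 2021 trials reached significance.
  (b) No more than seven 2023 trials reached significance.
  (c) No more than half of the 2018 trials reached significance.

(a) 2021: |A| = 5, |A ∩ B| = 0; needs |A ∩ B| / |A| ≥ 1/5 — false.
(b) 2023: |A| = 9, |A ∩ B| = 8; needs |A ∩ B| ≤ 7 — false.
(c) 2018: |A| = 7, |A ∩ B| = 4; needs |A ∩ B| ≤ |A ∖ B| — false.

0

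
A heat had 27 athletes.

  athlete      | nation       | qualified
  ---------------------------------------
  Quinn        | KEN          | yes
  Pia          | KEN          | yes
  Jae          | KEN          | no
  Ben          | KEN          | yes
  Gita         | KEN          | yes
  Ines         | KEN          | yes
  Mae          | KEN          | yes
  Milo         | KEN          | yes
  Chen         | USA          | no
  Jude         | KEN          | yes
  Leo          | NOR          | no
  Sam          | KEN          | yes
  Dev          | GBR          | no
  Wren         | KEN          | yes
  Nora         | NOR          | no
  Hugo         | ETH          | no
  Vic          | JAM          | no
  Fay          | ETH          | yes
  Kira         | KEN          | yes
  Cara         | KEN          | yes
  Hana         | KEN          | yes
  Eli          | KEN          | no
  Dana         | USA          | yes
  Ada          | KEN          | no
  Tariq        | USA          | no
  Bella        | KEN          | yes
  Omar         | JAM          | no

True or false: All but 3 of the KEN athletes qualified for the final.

The determiner here denotes the relation: |A ∖ B| = 3.
|A| = 17, |A ∩ B| = 14, |A ∖ B| = 3.
|A ∖ B| = 3, so the statement is true.

True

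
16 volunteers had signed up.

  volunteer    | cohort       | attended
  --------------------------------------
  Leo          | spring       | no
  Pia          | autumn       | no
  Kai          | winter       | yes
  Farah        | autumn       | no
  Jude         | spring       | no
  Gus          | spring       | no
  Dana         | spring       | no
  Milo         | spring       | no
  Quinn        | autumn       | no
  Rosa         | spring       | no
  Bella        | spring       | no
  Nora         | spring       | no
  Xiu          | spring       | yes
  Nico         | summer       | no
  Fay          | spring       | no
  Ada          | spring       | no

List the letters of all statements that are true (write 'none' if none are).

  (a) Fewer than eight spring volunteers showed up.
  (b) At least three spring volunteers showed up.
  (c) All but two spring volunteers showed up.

(a)

|A| = 11, |A ∩ B| = 1, |A ∖ B| = 10.
(a) |A ∩ B| < 8: holds.
(b) |A ∩ B| ≥ 3: fails.
(c) |A ∖ B| = 2: fails.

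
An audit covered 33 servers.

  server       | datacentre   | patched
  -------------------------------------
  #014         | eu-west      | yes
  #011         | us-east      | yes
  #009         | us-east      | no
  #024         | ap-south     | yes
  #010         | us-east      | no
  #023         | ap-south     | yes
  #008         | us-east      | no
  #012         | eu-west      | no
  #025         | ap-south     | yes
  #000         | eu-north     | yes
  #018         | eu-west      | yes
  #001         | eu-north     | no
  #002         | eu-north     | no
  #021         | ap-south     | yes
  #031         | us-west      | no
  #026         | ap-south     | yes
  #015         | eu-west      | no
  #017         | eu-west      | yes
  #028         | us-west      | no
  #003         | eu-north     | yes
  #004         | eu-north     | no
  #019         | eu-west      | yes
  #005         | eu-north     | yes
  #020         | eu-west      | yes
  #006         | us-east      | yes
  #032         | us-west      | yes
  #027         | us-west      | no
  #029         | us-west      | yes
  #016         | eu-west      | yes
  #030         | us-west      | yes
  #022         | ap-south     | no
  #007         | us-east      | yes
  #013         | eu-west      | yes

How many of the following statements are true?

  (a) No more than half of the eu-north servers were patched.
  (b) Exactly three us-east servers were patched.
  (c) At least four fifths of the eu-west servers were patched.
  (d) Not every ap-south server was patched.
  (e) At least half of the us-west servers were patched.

4

(a) eu-north: |A| = 6, |A ∩ B| = 3; needs |A ∩ B| ≤ |A ∖ B| — true.
(b) us-east: |A| = 6, |A ∩ B| = 3; needs |A ∩ B| = 3 — true.
(c) eu-west: |A| = 9, |A ∩ B| = 7; needs |A ∩ B| / |A| ≥ 4/5 — false.
(d) ap-south: |A| = 6, |A ∩ B| = 5; needs A ⊄ B (|A ∖ B| ≥ 1) — true.
(e) us-west: |A| = 6, |A ∩ B| = 3; needs |A ∩ B| ≥ |A ∖ B| — true.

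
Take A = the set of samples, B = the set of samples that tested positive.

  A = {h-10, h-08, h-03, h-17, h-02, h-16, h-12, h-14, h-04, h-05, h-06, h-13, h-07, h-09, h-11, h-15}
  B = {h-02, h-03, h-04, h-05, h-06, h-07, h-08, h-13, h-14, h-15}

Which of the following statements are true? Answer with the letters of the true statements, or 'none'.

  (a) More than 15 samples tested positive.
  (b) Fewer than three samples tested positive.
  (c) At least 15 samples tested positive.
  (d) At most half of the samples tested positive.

|A| = 16, |A ∩ B| = 10, |A ∖ B| = 6.
(a) |A ∩ B| > 15: fails.
(b) |A ∩ B| < 3: fails.
(c) |A ∩ B| ≥ 15: fails.
(d) |A ∩ B| ≤ |A ∖ B|: fails.

none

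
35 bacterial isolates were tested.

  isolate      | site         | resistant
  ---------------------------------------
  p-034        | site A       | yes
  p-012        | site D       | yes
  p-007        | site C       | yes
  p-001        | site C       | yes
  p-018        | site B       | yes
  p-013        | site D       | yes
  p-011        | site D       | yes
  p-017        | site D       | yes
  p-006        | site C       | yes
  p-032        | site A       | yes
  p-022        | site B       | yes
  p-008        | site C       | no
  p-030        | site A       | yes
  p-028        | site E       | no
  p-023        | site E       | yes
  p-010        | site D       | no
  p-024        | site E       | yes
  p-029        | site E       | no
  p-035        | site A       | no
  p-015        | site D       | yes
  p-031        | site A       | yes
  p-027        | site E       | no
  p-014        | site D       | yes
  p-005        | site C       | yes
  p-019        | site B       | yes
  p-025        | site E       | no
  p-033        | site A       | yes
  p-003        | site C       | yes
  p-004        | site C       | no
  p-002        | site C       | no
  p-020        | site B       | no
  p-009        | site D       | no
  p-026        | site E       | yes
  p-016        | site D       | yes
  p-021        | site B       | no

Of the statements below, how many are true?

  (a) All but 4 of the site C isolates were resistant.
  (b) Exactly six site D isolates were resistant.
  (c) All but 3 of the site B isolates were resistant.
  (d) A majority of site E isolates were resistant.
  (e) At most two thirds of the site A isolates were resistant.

(a) site C: |A| = 8, |A ∩ B| = 5; needs |A ∖ B| = 4 — false.
(b) site D: |A| = 9, |A ∩ B| = 7; needs |A ∩ B| = 6 — false.
(c) site B: |A| = 5, |A ∩ B| = 3; needs |A ∖ B| = 3 — false.
(d) site E: |A| = 7, |A ∩ B| = 3; needs |A ∩ B| > |A ∖ B| — false.
(e) site A: |A| = 6, |A ∩ B| = 5; needs |A ∩ B| / |A| ≤ 2/3 — false.

0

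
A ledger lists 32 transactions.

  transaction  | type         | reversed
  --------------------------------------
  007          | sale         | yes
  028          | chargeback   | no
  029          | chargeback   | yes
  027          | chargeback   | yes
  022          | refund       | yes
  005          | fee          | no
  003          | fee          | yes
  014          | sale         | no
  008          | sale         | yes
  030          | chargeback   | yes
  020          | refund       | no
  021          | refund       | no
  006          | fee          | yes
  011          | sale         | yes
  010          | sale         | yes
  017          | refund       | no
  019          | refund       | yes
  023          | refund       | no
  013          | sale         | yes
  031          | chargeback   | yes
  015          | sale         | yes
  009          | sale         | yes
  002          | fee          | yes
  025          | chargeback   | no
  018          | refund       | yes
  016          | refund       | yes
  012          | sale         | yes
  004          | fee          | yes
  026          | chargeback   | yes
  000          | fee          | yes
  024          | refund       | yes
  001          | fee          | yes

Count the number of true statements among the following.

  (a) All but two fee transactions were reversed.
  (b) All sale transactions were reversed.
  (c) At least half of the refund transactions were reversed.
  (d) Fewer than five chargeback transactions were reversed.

1

(a) fee: |A| = 7, |A ∩ B| = 6; needs |A ∖ B| = 2 — false.
(b) sale: |A| = 9, |A ∩ B| = 8; needs A ⊆ B, i.e. every element of A is in B (|A ∖ B| = 0) — false.
(c) refund: |A| = 9, |A ∩ B| = 5; needs |A ∩ B| ≥ |A ∖ B| — true.
(d) chargeback: |A| = 7, |A ∩ B| = 5; needs |A ∩ B| < 5 — false.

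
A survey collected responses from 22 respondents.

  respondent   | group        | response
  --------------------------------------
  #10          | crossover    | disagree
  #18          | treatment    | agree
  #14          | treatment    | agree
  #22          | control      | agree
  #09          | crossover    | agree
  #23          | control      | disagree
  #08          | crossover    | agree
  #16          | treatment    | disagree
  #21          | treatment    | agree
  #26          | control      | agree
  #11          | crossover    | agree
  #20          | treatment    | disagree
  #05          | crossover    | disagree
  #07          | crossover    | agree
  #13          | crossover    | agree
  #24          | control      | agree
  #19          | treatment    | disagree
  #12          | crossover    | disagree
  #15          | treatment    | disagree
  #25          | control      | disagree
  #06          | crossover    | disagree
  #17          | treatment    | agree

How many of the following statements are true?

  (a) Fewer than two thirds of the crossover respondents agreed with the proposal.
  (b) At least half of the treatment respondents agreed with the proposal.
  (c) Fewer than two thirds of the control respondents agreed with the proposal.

(a) crossover: |A| = 9, |A ∩ B| = 5; needs |A ∩ B| / |A| < 2/3 — true.
(b) treatment: |A| = 8, |A ∩ B| = 4; needs |A ∩ B| ≥ |A ∖ B| — true.
(c) control: |A| = 5, |A ∩ B| = 3; needs |A ∩ B| / |A| < 2/3 — true.

3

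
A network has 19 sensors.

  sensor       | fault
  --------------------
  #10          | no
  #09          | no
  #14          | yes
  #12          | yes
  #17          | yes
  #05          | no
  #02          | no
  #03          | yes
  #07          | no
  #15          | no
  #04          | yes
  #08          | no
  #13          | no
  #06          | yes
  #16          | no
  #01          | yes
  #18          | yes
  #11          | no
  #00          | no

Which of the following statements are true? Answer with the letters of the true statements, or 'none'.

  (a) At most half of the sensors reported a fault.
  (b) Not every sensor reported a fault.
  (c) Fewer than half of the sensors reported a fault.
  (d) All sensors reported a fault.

|A| = 19, |A ∩ B| = 8, |A ∖ B| = 11.
(a) |A ∩ B| ≤ |A ∖ B|: holds.
(b) A ⊄ B (|A ∖ B| ≥ 1): holds.
(c) |A ∩ B| < |A ∖ B|: holds.
(d) A ⊆ B, i.e. every element of A is in B (|A ∖ B| = 0): fails.

(a), (b), (c)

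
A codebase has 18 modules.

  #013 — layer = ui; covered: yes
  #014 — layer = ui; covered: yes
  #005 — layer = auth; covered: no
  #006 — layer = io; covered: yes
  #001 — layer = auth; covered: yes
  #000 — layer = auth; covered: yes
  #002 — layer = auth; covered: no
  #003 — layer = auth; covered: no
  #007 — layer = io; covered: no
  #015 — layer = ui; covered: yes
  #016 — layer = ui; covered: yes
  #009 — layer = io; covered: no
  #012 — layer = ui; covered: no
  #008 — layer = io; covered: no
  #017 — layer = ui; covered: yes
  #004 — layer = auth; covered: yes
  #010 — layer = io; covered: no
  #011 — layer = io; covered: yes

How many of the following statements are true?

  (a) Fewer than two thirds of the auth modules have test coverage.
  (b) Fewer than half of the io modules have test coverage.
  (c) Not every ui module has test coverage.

3

(a) auth: |A| = 6, |A ∩ B| = 3; needs |A ∩ B| / |A| < 2/3 — true.
(b) io: |A| = 6, |A ∩ B| = 2; needs |A ∩ B| < |A ∖ B| — true.
(c) ui: |A| = 6, |A ∩ B| = 5; needs A ⊄ B (|A ∖ B| ≥ 1) — true.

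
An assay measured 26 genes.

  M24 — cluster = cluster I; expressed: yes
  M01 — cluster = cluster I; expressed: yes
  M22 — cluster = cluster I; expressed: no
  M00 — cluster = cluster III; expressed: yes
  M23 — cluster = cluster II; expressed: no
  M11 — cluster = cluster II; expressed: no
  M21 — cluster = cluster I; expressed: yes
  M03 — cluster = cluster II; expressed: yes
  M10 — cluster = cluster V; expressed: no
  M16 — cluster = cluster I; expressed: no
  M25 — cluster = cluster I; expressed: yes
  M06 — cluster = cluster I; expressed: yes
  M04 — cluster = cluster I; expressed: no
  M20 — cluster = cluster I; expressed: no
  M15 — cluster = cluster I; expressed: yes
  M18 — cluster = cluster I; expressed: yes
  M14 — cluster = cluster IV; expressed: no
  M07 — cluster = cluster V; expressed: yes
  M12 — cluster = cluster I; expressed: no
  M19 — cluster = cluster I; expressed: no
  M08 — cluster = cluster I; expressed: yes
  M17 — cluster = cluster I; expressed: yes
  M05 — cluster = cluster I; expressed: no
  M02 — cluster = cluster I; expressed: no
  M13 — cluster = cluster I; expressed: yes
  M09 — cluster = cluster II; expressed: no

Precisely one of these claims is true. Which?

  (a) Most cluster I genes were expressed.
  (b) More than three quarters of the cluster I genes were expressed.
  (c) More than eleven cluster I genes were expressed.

(a)

|A| = 18, |A ∩ B| = 10, |A ∖ B| = 8.
(a) requires |A ∩ B| > |A ∖ B|: true.
(b) requires |A ∩ B| / |A| > 3/4: false.
(c) requires |A ∩ B| > 11: false.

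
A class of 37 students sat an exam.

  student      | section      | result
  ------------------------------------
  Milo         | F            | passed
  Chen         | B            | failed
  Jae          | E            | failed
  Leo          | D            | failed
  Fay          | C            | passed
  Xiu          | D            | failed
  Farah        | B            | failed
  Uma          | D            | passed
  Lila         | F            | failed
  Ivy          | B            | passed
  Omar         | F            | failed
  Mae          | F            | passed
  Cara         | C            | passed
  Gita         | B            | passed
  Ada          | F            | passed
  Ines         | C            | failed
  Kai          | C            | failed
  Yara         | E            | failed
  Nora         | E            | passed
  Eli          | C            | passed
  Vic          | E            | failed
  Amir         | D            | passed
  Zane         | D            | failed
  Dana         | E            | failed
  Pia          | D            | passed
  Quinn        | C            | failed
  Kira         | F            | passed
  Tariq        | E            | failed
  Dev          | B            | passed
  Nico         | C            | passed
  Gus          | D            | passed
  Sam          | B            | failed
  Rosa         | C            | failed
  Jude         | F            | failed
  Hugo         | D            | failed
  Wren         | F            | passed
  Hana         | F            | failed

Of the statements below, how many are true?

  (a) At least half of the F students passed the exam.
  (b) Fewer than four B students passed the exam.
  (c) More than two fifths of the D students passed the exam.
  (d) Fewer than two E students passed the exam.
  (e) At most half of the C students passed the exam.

(a) F: |A| = 9, |A ∩ B| = 5; needs |A ∩ B| ≥ |A ∖ B| — true.
(b) B: |A| = 6, |A ∩ B| = 3; needs |A ∩ B| < 4 — true.
(c) D: |A| = 8, |A ∩ B| = 4; needs |A ∩ B| / |A| > 2/5 — true.
(d) E: |A| = 6, |A ∩ B| = 1; needs |A ∩ B| < 2 — true.
(e) C: |A| = 8, |A ∩ B| = 4; needs |A ∩ B| ≤ |A ∖ B| — true.

5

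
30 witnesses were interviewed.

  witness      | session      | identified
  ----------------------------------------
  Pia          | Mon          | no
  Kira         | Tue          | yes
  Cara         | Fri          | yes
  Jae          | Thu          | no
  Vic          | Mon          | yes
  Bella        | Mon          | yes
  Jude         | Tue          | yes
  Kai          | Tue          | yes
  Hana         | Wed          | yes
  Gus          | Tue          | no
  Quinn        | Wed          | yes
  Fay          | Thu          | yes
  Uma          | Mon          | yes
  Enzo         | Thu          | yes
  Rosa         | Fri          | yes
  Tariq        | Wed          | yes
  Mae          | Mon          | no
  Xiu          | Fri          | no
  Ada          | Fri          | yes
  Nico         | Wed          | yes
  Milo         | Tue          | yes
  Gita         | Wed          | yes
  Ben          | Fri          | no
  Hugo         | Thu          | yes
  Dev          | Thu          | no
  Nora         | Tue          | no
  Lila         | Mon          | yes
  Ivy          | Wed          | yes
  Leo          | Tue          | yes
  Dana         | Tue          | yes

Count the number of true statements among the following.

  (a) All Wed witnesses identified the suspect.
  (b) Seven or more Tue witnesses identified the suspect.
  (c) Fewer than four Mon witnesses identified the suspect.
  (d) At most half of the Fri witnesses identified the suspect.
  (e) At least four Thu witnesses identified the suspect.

(a) Wed: |A| = 6, |A ∩ B| = 6; needs A ⊆ B, i.e. every element of A is in B (|A ∖ B| = 0) — true.
(b) Tue: |A| = 8, |A ∩ B| = 6; needs |A ∩ B| ≥ 7 — false.
(c) Mon: |A| = 6, |A ∩ B| = 4; needs |A ∩ B| < 4 — false.
(d) Fri: |A| = 5, |A ∩ B| = 3; needs |A ∩ B| ≤ |A ∖ B| — false.
(e) Thu: |A| = 5, |A ∩ B| = 3; needs |A ∩ B| ≥ 4 — false.

1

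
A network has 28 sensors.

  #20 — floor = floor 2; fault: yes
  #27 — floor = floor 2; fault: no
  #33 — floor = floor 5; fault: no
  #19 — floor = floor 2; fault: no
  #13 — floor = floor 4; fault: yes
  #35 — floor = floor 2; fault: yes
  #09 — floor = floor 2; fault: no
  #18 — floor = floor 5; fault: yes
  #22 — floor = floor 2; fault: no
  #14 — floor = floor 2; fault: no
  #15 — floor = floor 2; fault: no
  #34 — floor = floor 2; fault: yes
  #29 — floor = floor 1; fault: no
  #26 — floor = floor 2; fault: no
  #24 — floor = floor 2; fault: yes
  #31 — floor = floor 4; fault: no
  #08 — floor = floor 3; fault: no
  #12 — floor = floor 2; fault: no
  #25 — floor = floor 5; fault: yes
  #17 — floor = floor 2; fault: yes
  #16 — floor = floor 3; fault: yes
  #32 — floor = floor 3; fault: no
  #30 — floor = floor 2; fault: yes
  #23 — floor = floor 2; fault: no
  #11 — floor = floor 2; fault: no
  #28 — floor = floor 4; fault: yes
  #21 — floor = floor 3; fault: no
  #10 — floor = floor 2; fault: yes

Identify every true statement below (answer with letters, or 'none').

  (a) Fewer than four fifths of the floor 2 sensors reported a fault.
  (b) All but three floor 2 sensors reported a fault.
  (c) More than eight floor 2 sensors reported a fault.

(a)

|A| = 17, |A ∩ B| = 7, |A ∖ B| = 10.
(a) |A ∩ B| / |A| < 4/5: holds.
(b) |A ∖ B| = 3: fails.
(c) |A ∩ B| > 8: fails.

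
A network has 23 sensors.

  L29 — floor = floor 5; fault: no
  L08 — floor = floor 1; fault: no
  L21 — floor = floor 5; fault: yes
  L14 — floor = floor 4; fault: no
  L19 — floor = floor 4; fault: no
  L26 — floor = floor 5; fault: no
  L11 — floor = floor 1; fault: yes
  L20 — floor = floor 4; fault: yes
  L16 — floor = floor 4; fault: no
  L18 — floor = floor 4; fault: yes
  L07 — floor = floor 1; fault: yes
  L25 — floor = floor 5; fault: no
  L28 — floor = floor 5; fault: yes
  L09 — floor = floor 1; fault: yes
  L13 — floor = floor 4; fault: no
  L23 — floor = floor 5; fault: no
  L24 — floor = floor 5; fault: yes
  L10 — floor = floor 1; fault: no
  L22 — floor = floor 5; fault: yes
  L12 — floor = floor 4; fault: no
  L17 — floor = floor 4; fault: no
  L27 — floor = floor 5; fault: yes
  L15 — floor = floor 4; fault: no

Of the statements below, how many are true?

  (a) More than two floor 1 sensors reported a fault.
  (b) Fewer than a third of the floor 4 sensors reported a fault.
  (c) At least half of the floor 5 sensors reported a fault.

(a) floor 1: |A| = 5, |A ∩ B| = 3; needs |A ∩ B| > 2 — true.
(b) floor 4: |A| = 9, |A ∩ B| = 2; needs |A ∩ B| / |A| < 1/3 — true.
(c) floor 5: |A| = 9, |A ∩ B| = 5; needs |A ∩ B| ≥ |A ∖ B| — true.

3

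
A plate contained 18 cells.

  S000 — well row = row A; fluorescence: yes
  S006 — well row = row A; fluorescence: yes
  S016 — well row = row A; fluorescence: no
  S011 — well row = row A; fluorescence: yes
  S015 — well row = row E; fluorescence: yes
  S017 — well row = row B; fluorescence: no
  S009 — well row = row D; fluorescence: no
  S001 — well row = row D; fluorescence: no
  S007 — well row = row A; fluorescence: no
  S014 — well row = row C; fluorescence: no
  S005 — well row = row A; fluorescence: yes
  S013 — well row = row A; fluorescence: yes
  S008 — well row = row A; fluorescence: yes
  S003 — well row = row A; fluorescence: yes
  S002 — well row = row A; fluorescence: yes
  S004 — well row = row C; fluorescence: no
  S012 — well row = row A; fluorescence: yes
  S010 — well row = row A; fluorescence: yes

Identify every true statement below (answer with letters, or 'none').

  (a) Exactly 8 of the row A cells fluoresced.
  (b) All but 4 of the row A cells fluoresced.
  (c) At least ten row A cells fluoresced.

|A| = 12, |A ∩ B| = 10, |A ∖ B| = 2.
(a) |A ∩ B| = 8: fails.
(b) |A ∖ B| = 4: fails.
(c) |A ∩ B| ≥ 10: holds.

(c)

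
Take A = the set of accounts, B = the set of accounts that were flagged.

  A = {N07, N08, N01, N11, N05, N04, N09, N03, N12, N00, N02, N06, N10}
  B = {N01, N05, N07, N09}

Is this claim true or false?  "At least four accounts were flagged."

True

The determiner here denotes the relation: |A ∩ B| ≥ 4.
A (the restrictor) = {N07, N08, N01, N11, N05, N04, N09, N03, N12, N00, N02, N06, N10}, |A| = 13.
A ∩ B = {N07, N01, N05, N09}, so |A ∩ B| = 4.
|A ∩ B| = 4, so the statement is true.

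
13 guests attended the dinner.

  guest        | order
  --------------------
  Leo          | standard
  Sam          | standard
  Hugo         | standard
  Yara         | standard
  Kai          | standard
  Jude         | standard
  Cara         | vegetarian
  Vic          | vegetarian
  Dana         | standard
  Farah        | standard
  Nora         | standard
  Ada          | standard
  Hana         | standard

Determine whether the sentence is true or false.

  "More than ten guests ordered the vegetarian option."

Truth condition: |A ∩ B| > 10.
A (the restrictor) = {Leo, Sam, Hugo, Yara, Kai, Jude, Cara, Vic, Dana, Farah, Nora, Ada, Hana}, |A| = 13.
A ∩ B = {Cara, Vic}, so |A ∩ B| = 2.
|A ∩ B| = 2, so the statement is false.

False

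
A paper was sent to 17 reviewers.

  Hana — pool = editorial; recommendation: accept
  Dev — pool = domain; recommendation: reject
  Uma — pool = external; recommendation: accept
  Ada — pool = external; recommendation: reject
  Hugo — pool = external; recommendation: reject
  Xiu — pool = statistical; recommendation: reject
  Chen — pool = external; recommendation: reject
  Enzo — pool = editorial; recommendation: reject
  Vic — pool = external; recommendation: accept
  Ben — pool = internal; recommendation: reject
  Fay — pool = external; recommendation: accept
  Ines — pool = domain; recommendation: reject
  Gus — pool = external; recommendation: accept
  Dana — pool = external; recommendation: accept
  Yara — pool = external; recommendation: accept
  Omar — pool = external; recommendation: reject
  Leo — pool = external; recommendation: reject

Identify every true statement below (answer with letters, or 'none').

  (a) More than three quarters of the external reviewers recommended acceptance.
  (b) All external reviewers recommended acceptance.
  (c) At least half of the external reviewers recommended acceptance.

|A| = 11, |A ∩ B| = 6, |A ∖ B| = 5.
(a) |A ∩ B| / |A| > 3/4: fails.
(b) A ⊆ B, i.e. every element of A is in B (|A ∖ B| = 0): fails.
(c) |A ∩ B| ≥ |A ∖ B|: holds.

(c)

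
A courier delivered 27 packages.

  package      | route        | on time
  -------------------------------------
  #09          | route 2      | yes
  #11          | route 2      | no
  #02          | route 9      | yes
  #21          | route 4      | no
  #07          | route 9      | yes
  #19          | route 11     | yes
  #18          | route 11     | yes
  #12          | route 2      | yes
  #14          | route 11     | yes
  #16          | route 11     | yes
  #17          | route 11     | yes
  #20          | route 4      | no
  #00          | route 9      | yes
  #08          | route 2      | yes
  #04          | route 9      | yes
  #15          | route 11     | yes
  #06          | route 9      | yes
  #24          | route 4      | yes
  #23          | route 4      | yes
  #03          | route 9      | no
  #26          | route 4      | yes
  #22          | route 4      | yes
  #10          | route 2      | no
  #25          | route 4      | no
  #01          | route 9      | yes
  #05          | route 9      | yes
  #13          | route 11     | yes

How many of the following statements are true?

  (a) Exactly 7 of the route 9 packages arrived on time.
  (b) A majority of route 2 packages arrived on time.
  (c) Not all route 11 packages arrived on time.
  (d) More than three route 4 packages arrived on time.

(a) route 9: |A| = 8, |A ∩ B| = 7; needs |A ∩ B| = 7 — true.
(b) route 2: |A| = 5, |A ∩ B| = 3; needs |A ∩ B| > |A ∖ B| — true.
(c) route 11: |A| = 7, |A ∩ B| = 7; needs A ⊄ B (|A ∖ B| ≥ 1) — false.
(d) route 4: |A| = 7, |A ∩ B| = 4; needs |A ∩ B| > 3 — true.

3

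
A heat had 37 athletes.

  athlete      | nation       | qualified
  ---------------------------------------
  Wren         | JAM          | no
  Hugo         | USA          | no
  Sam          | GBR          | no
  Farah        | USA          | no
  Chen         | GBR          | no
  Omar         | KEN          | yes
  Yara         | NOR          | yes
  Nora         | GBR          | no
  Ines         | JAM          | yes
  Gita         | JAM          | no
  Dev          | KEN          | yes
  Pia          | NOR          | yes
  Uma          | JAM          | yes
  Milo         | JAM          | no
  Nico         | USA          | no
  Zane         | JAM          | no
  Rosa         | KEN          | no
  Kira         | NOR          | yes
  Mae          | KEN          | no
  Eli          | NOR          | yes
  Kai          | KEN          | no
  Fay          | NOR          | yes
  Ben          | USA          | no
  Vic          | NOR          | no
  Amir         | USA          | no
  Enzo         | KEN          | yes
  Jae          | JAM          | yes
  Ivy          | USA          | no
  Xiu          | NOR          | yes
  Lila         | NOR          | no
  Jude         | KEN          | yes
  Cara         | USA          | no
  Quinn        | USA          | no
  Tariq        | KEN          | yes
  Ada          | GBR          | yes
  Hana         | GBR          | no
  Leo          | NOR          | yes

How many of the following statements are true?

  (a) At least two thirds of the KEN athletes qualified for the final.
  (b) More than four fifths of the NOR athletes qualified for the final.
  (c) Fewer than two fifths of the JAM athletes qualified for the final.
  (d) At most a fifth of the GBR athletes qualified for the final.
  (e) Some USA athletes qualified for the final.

1

(a) KEN: |A| = 8, |A ∩ B| = 5; needs |A ∩ B| / |A| ≥ 2/3 — false.
(b) NOR: |A| = 9, |A ∩ B| = 7; needs |A ∩ B| / |A| > 4/5 — false.
(c) JAM: |A| = 7, |A ∩ B| = 3; needs |A ∩ B| / |A| < 2/5 — false.
(d) GBR: |A| = 5, |A ∩ B| = 1; needs |A ∩ B| / |A| ≤ 1/5 — true.
(e) USA: |A| = 8, |A ∩ B| = 0; needs A ∩ B ≠ ∅ (|A ∩ B| ≥ 1) — false.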